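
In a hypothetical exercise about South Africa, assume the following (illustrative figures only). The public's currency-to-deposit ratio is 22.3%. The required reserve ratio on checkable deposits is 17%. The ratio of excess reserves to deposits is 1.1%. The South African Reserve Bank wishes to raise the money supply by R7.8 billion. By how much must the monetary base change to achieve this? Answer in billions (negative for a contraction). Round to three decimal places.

The money multiplier is m = (1 + c) / (rr + e + c) = (1 + 0.223) / (0.17 + 0.011 + 0.223) ≈ 3.02723.
ΔMB = ΔM / m = (+7.8) / 3.02723 ≈ 2.5766 billion.

R2.577 billion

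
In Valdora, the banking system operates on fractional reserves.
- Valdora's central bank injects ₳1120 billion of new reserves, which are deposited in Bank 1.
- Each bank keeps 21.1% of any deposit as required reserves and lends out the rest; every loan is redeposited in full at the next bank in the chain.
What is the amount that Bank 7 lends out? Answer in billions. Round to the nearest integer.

Each bank lends a fraction (1 − rr) = 0.7890 of the deposit it receives, so Bank 7 receives 1120·0.7890^6 and lends 1120·0.7890^7 ≈ 213.1852 billion.

₳213 billion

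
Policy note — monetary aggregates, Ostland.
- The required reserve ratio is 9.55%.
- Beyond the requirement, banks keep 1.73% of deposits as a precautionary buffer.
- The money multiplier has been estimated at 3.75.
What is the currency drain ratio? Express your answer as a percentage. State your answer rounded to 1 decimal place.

Using m = 3.75. From m = (1 + c)/(c + rr + e), rearranging gives 1 + c = m·(c + rr + e), so c·(1 − m) = m·(rr + e) − 1.
Hence c = [m·(rr + e) − 1]/(1 − m) = [3.75 × (0.0955 + 0.0173) − 1] / (1 − 3.75) ≈ 0.209818.

21.0%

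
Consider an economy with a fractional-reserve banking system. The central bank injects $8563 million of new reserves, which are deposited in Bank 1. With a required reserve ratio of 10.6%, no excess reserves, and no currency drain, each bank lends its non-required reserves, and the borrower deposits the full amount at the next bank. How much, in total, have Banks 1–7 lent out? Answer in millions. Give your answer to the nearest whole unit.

$39258 million

Bank i lends (1 − rr)^i of the original deposit: Bank 1 lends 8563·0.8940 = 7655.3220, Bank 2 lends 8563·0.8940² ≈ 6843.8579, and so on.
Summing a geometric series: total = 8563·[0.8940·(1 − 0.8940^7) / (1 − 0.8940)] ≈ 39257.5123 million.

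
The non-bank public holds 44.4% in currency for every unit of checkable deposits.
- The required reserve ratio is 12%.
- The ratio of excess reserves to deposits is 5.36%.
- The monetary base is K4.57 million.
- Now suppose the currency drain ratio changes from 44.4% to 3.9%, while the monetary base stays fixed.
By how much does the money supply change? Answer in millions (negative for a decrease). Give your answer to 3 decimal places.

Initially m₁ = (1 + 0.444) / (0.12 + 0.0536 + 0.444) ≈ 2.33808, so M₁ = 2.33808 × 4.57 ≈ 10.685 million.
After the change m₂ = (1 + 0.039) / (0.12 + 0.0536 + 0.039) ≈ 4.88711, so M₂ = 4.88711 × 4.57 ≈ 22.3341 million.
ΔM = M₂ − M₁ = 22.3341 − 10.685 = 11.6491 million.

K11.649 million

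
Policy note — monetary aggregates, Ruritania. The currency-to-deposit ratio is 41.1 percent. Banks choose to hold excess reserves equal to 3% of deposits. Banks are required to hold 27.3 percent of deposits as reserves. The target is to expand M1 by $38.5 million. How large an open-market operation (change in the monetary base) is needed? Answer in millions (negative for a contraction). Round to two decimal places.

$19.48 million

The money multiplier is m = (1 + c) / (rr + e + c) = (1 + 0.411) / (0.273 + 0.03 + 0.411) ≈ 1.97619.
ΔMB = ΔM / m = (+38.5) / 1.97619 ≈ 19.4819 million.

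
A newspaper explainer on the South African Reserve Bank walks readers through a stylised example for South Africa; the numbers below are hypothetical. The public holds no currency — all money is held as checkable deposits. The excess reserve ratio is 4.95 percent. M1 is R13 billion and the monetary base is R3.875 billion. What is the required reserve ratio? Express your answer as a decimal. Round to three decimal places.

0.249

Using m = M/MB = 13/3.875 ≈ 3.354839. Since m = (1 + c)/(c + rr + e), the denominator satisfies c + rr + e = (1 + c)/m = (1 + 0) / 3.354839 ≈ 0.298077.
With c = 0 and e = 0.0495, the required reserve ratio is 0.298077 − 0 − 0.0495 = 0.248577.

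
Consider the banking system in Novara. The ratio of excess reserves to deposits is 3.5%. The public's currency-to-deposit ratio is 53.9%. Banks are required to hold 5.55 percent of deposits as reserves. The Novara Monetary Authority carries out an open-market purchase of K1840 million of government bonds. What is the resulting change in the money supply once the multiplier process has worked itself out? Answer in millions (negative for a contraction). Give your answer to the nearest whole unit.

The money multiplier is m = (1 + c) / (rr + e + c) = (1 + 0.539) / (0.0555 + 0.035 + 0.539) ≈ 2.44480.
The purchase adds 1840 million of base, so ΔM = m × ΔMB = 2.44480 × (+1840) = 4498.432 million.

K4498 million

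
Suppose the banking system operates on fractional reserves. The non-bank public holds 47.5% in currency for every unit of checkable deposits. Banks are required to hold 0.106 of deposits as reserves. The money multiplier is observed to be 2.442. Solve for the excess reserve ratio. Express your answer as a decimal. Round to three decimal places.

0.023

Using m = 2.442. Since m = (1 + c)/(c + rr + e), the denominator satisfies c + rr + e = (1 + c)/m = (1 + 0.475) / 2.442 ≈ 0.604013.
With c = 0.475 and rr = 0.106, the excess reserve ratio is 0.604013 − 0.475 − 0.106 = 0.023013.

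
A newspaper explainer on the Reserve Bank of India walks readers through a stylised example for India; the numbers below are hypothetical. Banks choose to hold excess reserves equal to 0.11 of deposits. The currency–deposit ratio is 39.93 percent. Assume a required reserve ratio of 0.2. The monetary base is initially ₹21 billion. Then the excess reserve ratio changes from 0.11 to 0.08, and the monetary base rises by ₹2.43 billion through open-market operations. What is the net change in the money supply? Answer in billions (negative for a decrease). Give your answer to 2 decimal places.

₹6.84 billion

Before: m₁ = (1 + 0.3993) / (0.2 + 0.11 + 0.3993) ≈ 1.97279, MB₁ = 21, so M₁ = 1.97279 × 21 ≈ 41.4286 billion.
After: m₂ = (1 + 0.3993) / (0.2 + 0.08 + 0.3993) ≈ 2.05991, MB₂ = 21 + 2.43 = 23.43, so M₂ = 2.05991 × 23.43 ≈ 48.2637 billion.
ΔM = M₂ − M₁ = 48.2637 − 41.4286 = 6.8351 billion.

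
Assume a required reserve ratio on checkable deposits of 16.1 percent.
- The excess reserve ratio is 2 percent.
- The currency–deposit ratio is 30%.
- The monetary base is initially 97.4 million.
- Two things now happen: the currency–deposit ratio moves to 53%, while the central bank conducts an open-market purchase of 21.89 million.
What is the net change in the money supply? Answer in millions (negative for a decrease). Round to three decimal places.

-6.543 million

Before: m₁ = (1 + 0.3) / (0.161 + 0.02 + 0.3) ≈ 2.7027027, MB₁ = 97.4, so M₁ = 2.7027027 × 97.4 ≈ 263.2432 million.
After: m₂ = (1 + 0.53) / (0.161 + 0.02 + 0.53) ≈ 2.1518987, MB₂ = 97.4 + 21.89 = 119.29, so M₂ = 2.1518987 × 119.29 ≈ 256.7 million.
ΔM = M₂ − M₁ = 256.7 − 263.2432 = -6.5432 million.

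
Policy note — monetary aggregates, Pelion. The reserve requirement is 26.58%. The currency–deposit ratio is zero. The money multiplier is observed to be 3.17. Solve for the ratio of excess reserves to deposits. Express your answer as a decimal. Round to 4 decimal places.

Using m = 3.17. Since m = (1 + c)/(c + rr + e), the denominator satisfies c + rr + e = (1 + c)/m = (1 + 0) / 3.17 ≈ 0.315457.
With c = 0 and rr = 0.2658, the ratio of excess reserves to deposits is 0.315457 − 0 − 0.2658 = 0.049657.

0.0497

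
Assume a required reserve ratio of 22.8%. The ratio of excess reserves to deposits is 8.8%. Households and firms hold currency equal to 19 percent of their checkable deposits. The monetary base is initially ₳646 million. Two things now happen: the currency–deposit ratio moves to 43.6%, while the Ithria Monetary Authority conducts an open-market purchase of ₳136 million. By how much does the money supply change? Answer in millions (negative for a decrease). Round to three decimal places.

Before: m₁ = (1 + 0.19) / (0.228 + 0.088 + 0.19) ≈ 2.3517787, MB₁ = 646, so M₁ = 2.3517787 × 646 ≈ 1519.249 million.
After: m₂ = (1 + 0.436) / (0.228 + 0.088 + 0.436) ≈ 1.9095745, MB₂ = 646 + 136 = 782, so M₂ = 1.9095745 × 782 ≈ 1493.2873 million.
ΔM = M₂ − M₁ = 1493.2873 − 1519.249 = -25.9617 million.

-25.962 million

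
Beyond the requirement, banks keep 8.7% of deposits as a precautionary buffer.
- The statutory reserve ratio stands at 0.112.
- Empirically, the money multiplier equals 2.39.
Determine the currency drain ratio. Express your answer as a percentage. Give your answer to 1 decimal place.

37.7%

Using m = 2.39. From m = (1 + c)/(c + rr + e), rearranging gives 1 + c = m·(c + rr + e), so c·(1 − m) = m·(rr + e) − 1.
Hence c = [m·(rr + e) − 1]/(1 − m) = [2.39 × (0.112 + 0.087) − 1] / (1 − 2.39) ≈ 0.377259.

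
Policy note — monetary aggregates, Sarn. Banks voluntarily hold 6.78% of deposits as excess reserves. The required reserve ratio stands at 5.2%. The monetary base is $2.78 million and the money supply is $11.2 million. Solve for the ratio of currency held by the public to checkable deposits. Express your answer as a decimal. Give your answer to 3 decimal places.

Using m = M/MB = 11.2/2.78 ≈ 4.028777. From m = (1 + c)/(c + rr + e), rearranging gives 1 + c = m·(c + rr + e), so c·(1 − m) = m·(rr + e) − 1.
Hence c = [m·(rr + e) − 1]/(1 − m) = [4.028777 × (0.052 + 0.0678) − 1] / (1 − 4.028777) ≈ 0.170812.

0.171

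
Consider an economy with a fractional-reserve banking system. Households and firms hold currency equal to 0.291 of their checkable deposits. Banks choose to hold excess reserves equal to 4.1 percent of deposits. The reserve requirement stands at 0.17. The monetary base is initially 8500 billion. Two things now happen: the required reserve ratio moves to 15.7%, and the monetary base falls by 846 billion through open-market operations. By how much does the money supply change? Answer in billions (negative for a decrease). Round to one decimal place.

Before: m₁ = (1 + 0.291) / (0.17 + 0.041 + 0.291) ≈ 2.571713, MB₁ = 8500, so M₁ = 2.571713 × 8500 = 21859.5605 billion.
After: m₂ = (1 + 0.291) / (0.157 + 0.041 + 0.291) ≈ 2.640082, MB₂ = 8500 − 846 = 7654, so M₂ = 2.640082 × 7654 ≈ 20207.1876 billion.
ΔM = M₂ − M₁ = 20207.1876 − 21859.5605 = -1652.3729 billion.

-1652.4 billion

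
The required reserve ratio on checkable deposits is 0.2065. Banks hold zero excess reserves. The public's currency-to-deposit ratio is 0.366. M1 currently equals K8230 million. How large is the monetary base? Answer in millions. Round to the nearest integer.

The money multiplier is m = (1 + c) / (rr + c) = (1 + 0.366) / (0.2065 + 0.366) ≈ 2.38603.
MB = M / m = 8230 / 2.38603 ≈ 3449.2441 million.

K3449 million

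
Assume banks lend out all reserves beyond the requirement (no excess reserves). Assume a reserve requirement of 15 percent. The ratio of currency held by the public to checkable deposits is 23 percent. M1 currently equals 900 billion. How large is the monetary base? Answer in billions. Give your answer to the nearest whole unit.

The money multiplier is m = (1 + c) / (rr + c) = (1 + 0.23) / (0.15 + 0.23) ≈ 3.2368.
MB = M / m = 900 / 3.2368 ≈ 278.0524 billion.

278 billion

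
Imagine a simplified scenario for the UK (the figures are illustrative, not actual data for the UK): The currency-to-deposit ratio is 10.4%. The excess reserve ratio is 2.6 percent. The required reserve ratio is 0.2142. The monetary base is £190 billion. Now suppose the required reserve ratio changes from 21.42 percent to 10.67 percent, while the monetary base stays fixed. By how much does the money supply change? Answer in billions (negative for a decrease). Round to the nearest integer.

£277 billion

Initially m₁ = (1 + 0.104) / (0.2142 + 0.026 + 0.104) ≈ 3.2074, so M₁ = 3.2074 × 190 = 609.406 billion.
After the change m₂ = (1 + 0.104) / (0.1067 + 0.026 + 0.104) ≈ 4.6641, so M₂ = 4.6641 × 190 = 886.179 billion.
ΔM = M₂ − M₁ = 886.179 − 609.406 = 276.773 billion.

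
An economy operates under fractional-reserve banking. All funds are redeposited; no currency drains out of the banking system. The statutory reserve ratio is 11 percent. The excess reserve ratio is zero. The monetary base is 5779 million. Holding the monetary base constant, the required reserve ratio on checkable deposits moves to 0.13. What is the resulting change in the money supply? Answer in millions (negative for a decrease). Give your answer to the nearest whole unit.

-8083 million

Initially m₁ = 1 / (0.11) ≈ 9.09091, so M₁ = 9.09091 × 5779 ≈ 52536.3689 million.
After the change m₂ = 1 / (0.13) ≈ 7.69231, so M₂ = 7.69231 × 5779 ≈ 44453.8595 million.
ΔM = M₂ − M₁ = 44453.8595 − 52536.3689 = -8082.5094 million.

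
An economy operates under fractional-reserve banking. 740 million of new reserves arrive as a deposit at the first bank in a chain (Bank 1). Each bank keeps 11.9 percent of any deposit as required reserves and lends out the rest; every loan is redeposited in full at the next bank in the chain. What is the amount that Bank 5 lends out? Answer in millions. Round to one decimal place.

Each bank lends a fraction (1 − rr) = 0.8810 of the deposit it receives, so Bank 5 receives 740·0.8810^4 and lends 740·0.8810^5 ≈ 392.7455 million.

392.7 million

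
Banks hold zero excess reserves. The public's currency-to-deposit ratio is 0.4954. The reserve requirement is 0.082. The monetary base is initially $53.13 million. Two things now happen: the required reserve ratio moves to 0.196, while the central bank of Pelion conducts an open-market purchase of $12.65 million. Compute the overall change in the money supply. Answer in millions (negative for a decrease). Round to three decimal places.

Before: m₁ = (1 + 0.4954) / (0.082 + 0.4954) ≈ 2.589886, MB₁ = 53.13, so M₁ = 2.589886 × 53.13 ≈ 137.6006 million.
After: m₂ = (1 + 0.4954) / (0.196 + 0.4954) ≈ 2.162858, MB₂ = 53.13 + 12.65 = 65.78, so M₂ = 2.162858 × 65.78 ≈ 142.2728 million.
ΔM = M₂ − M₁ = 142.2728 − 137.6006 = 4.6722 million.

$4.672 million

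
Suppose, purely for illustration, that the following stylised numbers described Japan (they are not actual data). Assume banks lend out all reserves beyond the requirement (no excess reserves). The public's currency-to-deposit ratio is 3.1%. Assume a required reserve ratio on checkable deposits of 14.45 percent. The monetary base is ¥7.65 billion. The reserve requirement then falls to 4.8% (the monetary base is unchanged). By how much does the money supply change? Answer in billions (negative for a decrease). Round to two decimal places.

¥54.90 billion

Initially m₁ = (1 + 0.031) / (0.1445 + 0.031) ≈ 5.8746, so M₁ = 5.8746 × 7.65 ≈ 44.9407 billion.
After the change m₂ = (1 + 0.031) / (0.048 + 0.031) ≈ 13.0506, so M₂ = 13.0506 × 7.65 ≈ 99.8371 billion.
ΔM = M₂ − M₁ = 99.8371 − 44.9407 = 54.8964 billion.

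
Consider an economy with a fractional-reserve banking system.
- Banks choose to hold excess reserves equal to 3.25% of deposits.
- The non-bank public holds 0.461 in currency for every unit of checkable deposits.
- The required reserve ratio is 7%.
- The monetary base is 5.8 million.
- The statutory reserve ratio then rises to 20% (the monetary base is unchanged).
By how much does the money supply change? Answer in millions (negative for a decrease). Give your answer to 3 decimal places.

Initially m₁ = (1 + 0.461) / (0.07 + 0.0325 + 0.461) ≈ 2.59272, so M₁ = 2.59272 × 5.8 ≈ 15.0378 million.
After the change m₂ = (1 + 0.461) / (0.2 + 0.0325 + 0.461) ≈ 2.10671, so M₂ = 2.10671 × 5.8 ≈ 12.2189 million.
ΔM = M₂ − M₁ = 12.2189 − 15.0378 = -2.8189 million.

-2.819 million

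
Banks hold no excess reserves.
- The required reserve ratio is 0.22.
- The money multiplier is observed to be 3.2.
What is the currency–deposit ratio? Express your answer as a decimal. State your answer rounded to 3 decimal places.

0.135

Using m = 3.2. From m = (1 + c)/(c + rr + e), rearranging gives 1 + c = m·(c + rr + e), so c·(1 − m) = m·(rr + e) − 1.
Hence c = [m·(rr + e) − 1]/(1 − m) = [3.2 × (0.22 + 0) − 1] / (1 − 3.2) ≈ 0.134545.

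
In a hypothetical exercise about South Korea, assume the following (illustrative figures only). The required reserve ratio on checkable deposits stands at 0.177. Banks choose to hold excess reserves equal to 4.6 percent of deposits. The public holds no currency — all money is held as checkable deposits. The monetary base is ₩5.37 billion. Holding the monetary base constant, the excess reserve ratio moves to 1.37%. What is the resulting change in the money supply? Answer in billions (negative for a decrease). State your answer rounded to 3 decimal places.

₩4.079 billion

Initially m₁ = 1 / (0.177 + 0.046) ≈ 4.48430, so M₁ = 4.48430 × 5.37 ≈ 24.0807 billion.
After the change m₂ = 1 / (0.177 + 0.0137) ≈ 5.24384, so M₂ = 5.24384 × 5.37 ≈ 28.1594 billion.
ΔM = M₂ − M₁ = 28.1594 − 24.0807 = 4.0787 billion.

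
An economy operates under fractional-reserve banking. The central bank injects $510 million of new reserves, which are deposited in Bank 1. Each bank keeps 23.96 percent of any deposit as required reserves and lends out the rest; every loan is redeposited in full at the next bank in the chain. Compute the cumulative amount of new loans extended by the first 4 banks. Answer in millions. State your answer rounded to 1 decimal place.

Bank i lends (1 − rr)^i of the original deposit: Bank 1 lends 510·0.7604 = 387.8040, Bank 2 lends 510·0.7604² ≈ 294.8862, and so on.
Summing a geometric series: total = 510·[0.7604·(1 − 0.7604^4) / (1 − 0.7604)] ≈ 1077.4272 million.

$1077.4 million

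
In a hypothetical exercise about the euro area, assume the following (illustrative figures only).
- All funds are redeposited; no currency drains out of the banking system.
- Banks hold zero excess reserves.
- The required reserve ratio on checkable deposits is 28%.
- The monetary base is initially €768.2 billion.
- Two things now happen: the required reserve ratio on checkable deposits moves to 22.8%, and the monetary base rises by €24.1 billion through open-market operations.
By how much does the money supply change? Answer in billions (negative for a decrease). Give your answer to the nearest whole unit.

Before: m₁ = 1 / (0.28) ≈ 3.5714, MB₁ = 768.2, so M₁ = 3.5714 × 768.2 ≈ 2743.5495 billion.
After: m₂ = 1 / (0.228) ≈ 4.3860, MB₂ = 768.2 + 24.1 = 792.3, so M₂ = 4.3860 × 792.3 = 3475.0278 billion.
ΔM = M₂ − M₁ = 3475.0278 − 2743.5495 = 731.4783 billion.

€731 billion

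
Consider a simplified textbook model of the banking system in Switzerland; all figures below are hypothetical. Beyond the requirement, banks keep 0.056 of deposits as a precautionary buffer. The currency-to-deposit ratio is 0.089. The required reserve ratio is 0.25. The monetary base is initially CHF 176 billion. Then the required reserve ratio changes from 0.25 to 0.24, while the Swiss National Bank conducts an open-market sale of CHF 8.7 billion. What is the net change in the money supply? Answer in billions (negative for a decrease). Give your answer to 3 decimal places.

Before: m₁ = (1 + 0.089) / (0.25 + 0.056 + 0.089) ≈ 2.7569620, MB₁ = 176, so M₁ = 2.7569620 × 176 ≈ 485.2253 billion.
After: m₂ = (1 + 0.089) / (0.24 + 0.056 + 0.089) ≈ 2.8285714, MB₂ = 176 − 8.7 = 167.3, so M₂ = 2.8285714 × 167.3 ≈ 473.22 billion.
ΔM = M₂ − M₁ = 473.22 − 485.2253 = -12.0053 billion.

-12.005 billion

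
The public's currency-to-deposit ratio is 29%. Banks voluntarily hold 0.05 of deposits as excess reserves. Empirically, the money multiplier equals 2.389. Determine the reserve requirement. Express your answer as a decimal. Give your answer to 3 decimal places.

Using m = 2.389. Since m = (1 + c)/(c + rr + e), the denominator satisfies c + rr + e = (1 + c)/m = (1 + 0.29) / 2.389 ≈ 0.539975.
With c = 0.29 and e = 0.05, the reserve requirement is 0.539975 − 0.29 − 0.05 = 0.199975.

0.200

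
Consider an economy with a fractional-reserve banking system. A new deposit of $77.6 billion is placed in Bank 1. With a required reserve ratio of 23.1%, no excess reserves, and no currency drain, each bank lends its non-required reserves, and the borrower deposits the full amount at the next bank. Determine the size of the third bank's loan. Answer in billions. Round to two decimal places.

$35.29 billion

Each bank lends a fraction (1 − rr) = 0.7690 of the deposit it receives, so Bank 3 receives 77.6·0.7690^2 and lends 77.6·0.7690^3 ≈ 35.2891 billion.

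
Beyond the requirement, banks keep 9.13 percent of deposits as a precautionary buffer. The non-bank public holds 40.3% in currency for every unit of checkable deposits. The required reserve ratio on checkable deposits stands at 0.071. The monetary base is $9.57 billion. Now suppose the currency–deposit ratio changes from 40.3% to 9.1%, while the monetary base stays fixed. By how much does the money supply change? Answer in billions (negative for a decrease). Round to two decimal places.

$17.47 billion

Initially m₁ = (1 + 0.403) / (0.071 + 0.0913 + 0.403) ≈ 2.4819, so M₁ = 2.4819 × 9.57 ≈ 23.7518 billion.
After the change m₂ = (1 + 0.091) / (0.071 + 0.0913 + 0.091) ≈ 4.3071, so M₂ = 4.3071 × 9.57 ≈ 41.2189 billion.
ΔM = M₂ − M₁ = 41.2189 − 23.7518 = 17.4671 billion.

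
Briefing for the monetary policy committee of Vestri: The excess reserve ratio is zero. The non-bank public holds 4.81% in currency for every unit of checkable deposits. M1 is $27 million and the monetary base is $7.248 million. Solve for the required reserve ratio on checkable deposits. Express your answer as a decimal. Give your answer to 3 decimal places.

0.233

Using m = M/MB = 27/7.248 ≈ 3.725166. Since m = (1 + c)/(c + rr + e), the denominator satisfies c + rr + e = (1 + c)/m = (1 + 0.0481) / 3.725166 ≈ 0.281357.
With c = 0.0481 and e = 0, the required reserve ratio on checkable deposits is 0.281357 − 0.0481 − 0 = 0.233257.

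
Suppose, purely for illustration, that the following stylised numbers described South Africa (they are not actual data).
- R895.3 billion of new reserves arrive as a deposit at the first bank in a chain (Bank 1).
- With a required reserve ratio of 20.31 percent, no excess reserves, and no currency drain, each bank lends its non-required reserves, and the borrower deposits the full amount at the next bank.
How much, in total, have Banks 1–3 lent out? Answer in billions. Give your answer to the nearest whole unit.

Bank i lends (1 − rr)^i of the original deposit: Bank 1 lends 895.3·0.7969 ≈ 713.4646, Bank 2 lends 895.3·0.7969² ≈ 568.5599, and so on.
Summing a geometric series: total = 895.3·[0.7969·(1 − 0.7969^3) / (1 − 0.7969)] ≈ 1735.1099 billion.

R1735 billion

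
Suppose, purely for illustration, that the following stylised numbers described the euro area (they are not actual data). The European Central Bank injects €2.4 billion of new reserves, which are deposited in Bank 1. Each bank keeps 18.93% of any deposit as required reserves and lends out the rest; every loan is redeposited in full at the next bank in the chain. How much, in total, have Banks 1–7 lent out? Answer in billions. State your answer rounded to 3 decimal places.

Bank i lends (1 − rr)^i of the original deposit: Bank 1 lends 2.4·0.8107 ≈ 1.9457, Bank 2 lends 2.4·0.8107² ≈ 1.5774, and so on.
Summing a geometric series: total = 2.4·[0.8107·(1 − 0.8107^7) / (1 − 0.8107)] ≈ 7.9127 billion.

€7.913 billion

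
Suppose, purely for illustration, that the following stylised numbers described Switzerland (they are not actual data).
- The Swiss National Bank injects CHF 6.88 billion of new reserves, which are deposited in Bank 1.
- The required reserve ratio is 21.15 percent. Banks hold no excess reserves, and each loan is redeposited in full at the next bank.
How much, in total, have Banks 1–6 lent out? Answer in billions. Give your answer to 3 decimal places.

CHF 19.485 billion

Bank i lends (1 − rr)^i of the original deposit: Bank 1 lends 6.88·0.7885 ≈ 5.4249, Bank 2 lends 6.88·0.7885² ≈ 4.2775, and so on.
Summing a geometric series: total = 6.88·[0.7885·(1 − 0.7885^6) / (1 − 0.7885)] ≈ 19.4852 billion.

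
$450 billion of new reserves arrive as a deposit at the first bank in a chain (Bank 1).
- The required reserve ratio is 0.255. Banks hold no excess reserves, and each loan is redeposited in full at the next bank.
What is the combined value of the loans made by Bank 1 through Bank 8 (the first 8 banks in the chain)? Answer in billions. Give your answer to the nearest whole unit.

$1190 billion

Bank i lends (1 − rr)^i of the original deposit: Bank 1 lends 450·0.7450 = 335.2500, Bank 2 lends 450·0.7450² ≈ 249.7612, and so on.
Summing a geometric series: total = 450·[0.7450·(1 − 0.7450^8) / (1 − 0.7450)] ≈ 1189.9449 billion.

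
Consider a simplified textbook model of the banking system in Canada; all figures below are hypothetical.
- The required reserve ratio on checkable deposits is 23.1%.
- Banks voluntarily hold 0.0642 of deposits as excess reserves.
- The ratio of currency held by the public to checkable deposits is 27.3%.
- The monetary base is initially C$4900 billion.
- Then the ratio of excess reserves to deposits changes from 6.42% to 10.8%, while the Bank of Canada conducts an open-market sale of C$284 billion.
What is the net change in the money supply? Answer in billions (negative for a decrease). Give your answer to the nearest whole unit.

Before: m₁ = (1 + 0.273) / (0.231 + 0.0642 + 0.273) ≈ 2.24041, MB₁ = 4900, so M₁ = 2.24041 × 4900 = 10978.009 billion.
After: m₂ = (1 + 0.273) / (0.231 + 0.108 + 0.273) ≈ 2.08007, MB₂ = 4900 − 284 = 4616, so M₂ = 2.08007 × 4616 ≈ 9601.6031 billion.
ΔM = M₂ − M₁ = 9601.6031 − 10978.009 = -1376.4059 billion.

-1376 billion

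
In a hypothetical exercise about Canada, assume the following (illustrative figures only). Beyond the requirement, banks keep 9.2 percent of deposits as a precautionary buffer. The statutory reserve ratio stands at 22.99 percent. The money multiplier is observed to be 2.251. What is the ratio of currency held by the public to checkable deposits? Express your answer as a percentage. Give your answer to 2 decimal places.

22.01%

Using m = 2.251. From m = (1 + c)/(c + rr + e), rearranging gives 1 + c = m·(c + rr + e), so c·(1 − m) = m·(rr + e) − 1.
Hence c = [m·(rr + e) − 1]/(1 − m) = [2.251 × (0.2299 + 0.092) − 1] / (1 − 2.251) ≈ 0.220146.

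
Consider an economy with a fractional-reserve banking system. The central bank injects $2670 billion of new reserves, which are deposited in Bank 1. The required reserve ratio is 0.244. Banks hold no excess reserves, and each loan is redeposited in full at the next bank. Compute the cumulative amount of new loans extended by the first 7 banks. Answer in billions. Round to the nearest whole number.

$7105 billion

Bank i lends (1 − rr)^i of the original deposit: Bank 1 lends 2670·0.7560 = 2018.5200, Bank 2 lends 2670·0.7560² ≈ 1526.0011, and so on.
Summing a geometric series: total = 2670·[0.7560·(1 − 0.7560^7) / (1 − 0.7560)] ≈ 7105.0183 billion.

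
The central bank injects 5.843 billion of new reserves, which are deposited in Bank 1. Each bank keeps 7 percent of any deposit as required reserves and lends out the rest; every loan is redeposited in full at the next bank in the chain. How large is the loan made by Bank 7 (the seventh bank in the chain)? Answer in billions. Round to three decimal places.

Each bank lends a fraction (1 − rr) = 0.9300 of the deposit it receives, so Bank 7 receives 5.843·0.9300^6 and lends 5.843·0.9300^7 ≈ 3.5157 billion.

3.516 billion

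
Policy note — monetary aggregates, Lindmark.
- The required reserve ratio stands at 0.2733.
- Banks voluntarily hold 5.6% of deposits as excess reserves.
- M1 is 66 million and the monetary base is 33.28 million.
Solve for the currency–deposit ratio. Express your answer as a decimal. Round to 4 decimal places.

Using m = M/MB = 66/33.28 ≈ 1.983173. From m = (1 + c)/(c + rr + e), rearranging gives 1 + c = m·(c + rr + e), so c·(1 − m) = m·(rr + e) − 1.
Hence c = [m·(rr + e) − 1]/(1 − m) = [1.983173 × (0.2733 + 0.056) − 1] / (1 − 1.983173) ≈ 0.352879.

0.3529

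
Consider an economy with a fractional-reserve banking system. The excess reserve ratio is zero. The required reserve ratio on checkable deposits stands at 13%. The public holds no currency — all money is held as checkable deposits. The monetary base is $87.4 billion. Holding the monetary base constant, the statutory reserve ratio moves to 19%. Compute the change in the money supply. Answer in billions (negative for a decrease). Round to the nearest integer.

-212 billion

Initially m₁ = 1 / (0.13) ≈ 7.6923, so M₁ = 7.6923 × 87.4 ≈ 672.307 billion.
After the change m₂ = 1 / (0.19) ≈ 5.2632, so M₂ = 5.2632 × 87.4 ≈ 460.0037 billion.
ΔM = M₂ − M₁ = 460.0037 − 672.307 = -212.3033 billion.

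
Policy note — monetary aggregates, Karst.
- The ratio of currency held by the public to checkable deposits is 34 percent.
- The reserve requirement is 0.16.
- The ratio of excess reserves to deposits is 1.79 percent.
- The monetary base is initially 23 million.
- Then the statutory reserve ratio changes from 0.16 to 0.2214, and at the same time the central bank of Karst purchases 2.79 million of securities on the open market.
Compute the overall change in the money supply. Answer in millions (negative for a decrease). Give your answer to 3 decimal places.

Before: m₁ = (1 + 0.34) / (0.16 + 0.0179 + 0.34) ≈ 2.587372, MB₁ = 23, so M₁ = 2.587372 × 23 ≈ 59.5096 million.
After: m₂ = (1 + 0.34) / (0.2214 + 0.0179 + 0.34) ≈ 2.313137, MB₂ = 23 + 2.79 = 25.79, so M₂ = 2.313137 × 25.79 ≈ 59.6558 million.
ΔM = M₂ − M₁ = 59.6558 − 59.5096 = 0.1462 million.

0.146 million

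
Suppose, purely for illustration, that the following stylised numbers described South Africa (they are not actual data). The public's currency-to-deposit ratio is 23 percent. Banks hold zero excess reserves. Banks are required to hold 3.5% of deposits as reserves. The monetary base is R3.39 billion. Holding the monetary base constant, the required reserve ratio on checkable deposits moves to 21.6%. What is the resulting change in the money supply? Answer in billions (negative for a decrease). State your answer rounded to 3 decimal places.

Initially m₁ = (1 + 0.23) / (0.035 + 0.23) ≈ 4.64151, so M₁ = 4.64151 × 3.39 ≈ 15.7347 billion.
After the change m₂ = (1 + 0.23) / (0.216 + 0.23) ≈ 2.75785, so M₂ = 2.75785 × 3.39 ≈ 9.3491 billion.
ΔM = M₂ − M₁ = 9.3491 − 15.7347 = -6.3856 billion.

-6.386 billion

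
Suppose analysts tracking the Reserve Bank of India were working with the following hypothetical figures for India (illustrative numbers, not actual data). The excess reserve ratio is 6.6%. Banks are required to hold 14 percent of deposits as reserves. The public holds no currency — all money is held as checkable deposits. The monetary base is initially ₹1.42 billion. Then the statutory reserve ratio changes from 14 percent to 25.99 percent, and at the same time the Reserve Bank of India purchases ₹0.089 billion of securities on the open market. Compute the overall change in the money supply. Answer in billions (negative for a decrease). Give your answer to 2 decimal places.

Before: m₁ = 1 / (0.14 + 0.066) ≈ 4.8544, MB₁ = 1.42, so M₁ = 4.8544 × 1.42 ≈ 6.8932 billion.
After: m₂ = 1 / (0.2599 + 0.066) ≈ 3.0684, MB₂ = 1.42 + 0.089 = 1.509, so M₂ = 3.0684 × 1.509 ≈ 4.6302 billion.
ΔM = M₂ − M₁ = 4.6302 − 6.8932 = -2.263 billion.

-2.26 billion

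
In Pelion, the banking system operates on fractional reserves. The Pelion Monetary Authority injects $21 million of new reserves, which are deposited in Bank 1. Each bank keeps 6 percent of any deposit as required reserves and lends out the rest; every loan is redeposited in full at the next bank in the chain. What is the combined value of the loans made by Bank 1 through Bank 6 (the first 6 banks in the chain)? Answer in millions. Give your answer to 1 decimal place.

Bank i lends (1 − rr)^i of the original deposit: Bank 1 lends 21·0.9400 = 19.7400, Bank 2 lends 21·0.9400² = 18.5556, and so on.
Summing a geometric series: total = 21·[0.9400·(1 − 0.9400^6) / (1 − 0.9400)] ≈ 102.0328 million.

$102.0 million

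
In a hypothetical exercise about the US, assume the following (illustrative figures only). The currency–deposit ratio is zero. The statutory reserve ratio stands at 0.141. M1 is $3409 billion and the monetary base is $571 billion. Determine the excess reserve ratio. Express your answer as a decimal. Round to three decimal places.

Using m = M/MB = 3409/571 ≈ 5.970228. Since m = (1 + c)/(c + rr + e), the denominator satisfies c + rr + e = (1 + c)/m = (1 + 0) / 5.970228 ≈ 0.167498.
With c = 0 and rr = 0.141, the excess reserve ratio is 0.167498 − 0 − 0.141 = 0.026498.

0.026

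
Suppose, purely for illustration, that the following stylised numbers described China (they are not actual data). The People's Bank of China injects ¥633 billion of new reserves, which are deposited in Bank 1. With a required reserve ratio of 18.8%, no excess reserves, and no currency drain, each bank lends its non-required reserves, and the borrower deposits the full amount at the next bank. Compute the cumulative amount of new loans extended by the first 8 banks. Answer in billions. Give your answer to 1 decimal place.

¥2217.3 billion

Bank i lends (1 − rr)^i of the original deposit: Bank 1 lends 633·0.8120 = 513.9960, Bank 2 lends 633·0.8120² ≈ 417.3648, and so on.
Summing a geometric series: total = 633·[0.8120·(1 − 0.8120^8) / (1 − 0.8120)] ≈ 2217.3074 billion.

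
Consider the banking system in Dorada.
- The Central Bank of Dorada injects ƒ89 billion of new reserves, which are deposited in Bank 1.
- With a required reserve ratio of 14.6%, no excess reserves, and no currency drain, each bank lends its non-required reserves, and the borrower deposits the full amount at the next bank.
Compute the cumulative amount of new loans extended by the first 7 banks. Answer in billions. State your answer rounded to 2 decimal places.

ƒ348.12 billion

Bank i lends (1 − rr)^i of the original deposit: Bank 1 lends 89·0.8540 = 76.0060, Bank 2 lends 89·0.8540² ≈ 64.9091, and so on.
Summing a geometric series: total = 89·[0.8540·(1 − 0.8540^7) / (1 − 0.8540)] ≈ 348.1244 billion.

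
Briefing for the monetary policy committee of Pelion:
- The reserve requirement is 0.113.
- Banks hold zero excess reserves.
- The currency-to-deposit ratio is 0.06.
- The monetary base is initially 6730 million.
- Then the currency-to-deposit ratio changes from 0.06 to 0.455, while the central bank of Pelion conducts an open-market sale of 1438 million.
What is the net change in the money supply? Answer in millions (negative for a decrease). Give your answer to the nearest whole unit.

-27680 million

Before: m₁ = (1 + 0.06) / (0.113 + 0.06) ≈ 6.12717, MB₁ = 6730, so M₁ = 6.12717 × 6730 = 41235.8541 million.
After: m₂ = (1 + 0.455) / (0.113 + 0.455) ≈ 2.56162, MB₂ = 6730 − 1438 = 5292, so M₂ = 2.56162 × 5292 ≈ 13556.093 million.
ΔM = M₂ − M₁ = 13556.093 − 41235.8541 = -27679.7611 million.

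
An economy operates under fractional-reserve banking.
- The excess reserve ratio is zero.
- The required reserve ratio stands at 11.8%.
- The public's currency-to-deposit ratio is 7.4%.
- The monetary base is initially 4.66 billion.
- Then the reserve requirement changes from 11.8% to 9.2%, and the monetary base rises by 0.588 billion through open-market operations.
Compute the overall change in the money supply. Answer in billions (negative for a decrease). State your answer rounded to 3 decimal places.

7.887 billion

Before: m₁ = (1 + 0.074) / (0.118 + 0.074) = 5.59375, MB₁ = 4.66, so M₁ = 5.59375 × 4.66 ≈ 26.0669 billion.
After: m₂ = (1 + 0.074) / (0.092 + 0.074) ≈ 6.46988, MB₂ = 4.66 + 0.588 = 5.248, so M₂ = 6.46988 × 5.248 ≈ 33.9539 billion.
ΔM = M₂ − M₁ = 33.9539 − 26.0669 = 7.887 billion.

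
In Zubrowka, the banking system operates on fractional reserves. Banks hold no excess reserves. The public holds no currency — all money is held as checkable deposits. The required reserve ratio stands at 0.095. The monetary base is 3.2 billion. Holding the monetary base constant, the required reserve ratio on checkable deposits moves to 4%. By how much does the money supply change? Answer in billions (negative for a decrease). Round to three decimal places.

46.316 billion

Initially m₁ = 1 / (0.095) ≈ 10.52632, so M₁ = 10.52632 × 3.2 ≈ 33.6842 billion.
After the change m₂ = 1 / (0.04) = 25, so M₂ = 25 × 3.2 = 80 billion.
ΔM = M₂ − M₁ = 80 − 33.6842 = 46.3158 billion.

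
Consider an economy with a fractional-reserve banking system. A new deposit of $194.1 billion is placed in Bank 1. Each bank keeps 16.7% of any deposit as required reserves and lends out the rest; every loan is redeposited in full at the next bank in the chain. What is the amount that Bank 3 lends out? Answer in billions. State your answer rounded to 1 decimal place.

$112.2 billion

Each bank lends a fraction (1 − rr) = 0.8330 of the deposit it receives, so Bank 3 receives 194.1·0.8330^2 and lends 194.1·0.8330^3 ≈ 112.1917 billion.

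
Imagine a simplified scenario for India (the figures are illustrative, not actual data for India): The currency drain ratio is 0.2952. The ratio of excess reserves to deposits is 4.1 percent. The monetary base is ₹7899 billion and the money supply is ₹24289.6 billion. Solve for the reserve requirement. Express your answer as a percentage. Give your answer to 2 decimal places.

8.50%

Using m = M/MB = 24289.6/7899 ≈ 3.075022. Since m = (1 + c)/(c + rr + e), the denominator satisfies c + rr + e = (1 + c)/m = (1 + 0.2952) / 3.075022 ≈ 0.421200.
With c = 0.2952 and e = 0.041, the reserve requirement is 0.421200 − 0.2952 − 0.041 = 0.085.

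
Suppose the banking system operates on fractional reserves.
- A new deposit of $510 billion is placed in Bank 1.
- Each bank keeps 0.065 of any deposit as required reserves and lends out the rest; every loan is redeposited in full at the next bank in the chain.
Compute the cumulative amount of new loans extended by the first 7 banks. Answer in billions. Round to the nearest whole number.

Bank i lends (1 − rr)^i of the original deposit: Bank 1 lends 510·0.9350 = 476.8500, Bank 2 lends 510·0.9350² ≈ 445.8548, and so on.
Summing a geometric series: total = 510·[0.9350·(1 − 0.9350^7) / (1 − 0.9350)] ≈ 2753.1554 billion.

$2753 billion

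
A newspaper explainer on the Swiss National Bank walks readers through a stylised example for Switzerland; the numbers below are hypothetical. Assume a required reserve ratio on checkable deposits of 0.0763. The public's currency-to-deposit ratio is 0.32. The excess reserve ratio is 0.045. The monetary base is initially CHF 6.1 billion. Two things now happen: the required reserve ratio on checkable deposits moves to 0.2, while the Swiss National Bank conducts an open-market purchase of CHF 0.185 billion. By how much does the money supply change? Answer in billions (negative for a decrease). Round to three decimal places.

Before: m₁ = (1 + 0.32) / (0.0763 + 0.045 + 0.32) ≈ 2.99116, MB₁ = 6.1, so M₁ = 2.99116 × 6.1 ≈ 18.2461 billion.
After: m₂ = (1 + 0.32) / (0.2 + 0.045 + 0.32) ≈ 2.33628, MB₂ = 6.1 + 0.185 = 6.285, so M₂ = 2.33628 × 6.285 ≈ 14.6835 billion.
ΔM = M₂ − M₁ = 14.6835 − 18.2461 = -3.5626 billion.

-3.563 billion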